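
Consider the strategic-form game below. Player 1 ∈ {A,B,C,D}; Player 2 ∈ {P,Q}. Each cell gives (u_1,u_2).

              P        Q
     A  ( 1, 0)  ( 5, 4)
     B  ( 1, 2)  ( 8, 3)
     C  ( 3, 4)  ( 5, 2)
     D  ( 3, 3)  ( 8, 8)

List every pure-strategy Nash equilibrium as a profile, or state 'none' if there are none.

PSNE = {(B,Q), (C,P), (D,Q)}

(A,P): not NE [P1→D gives 3>1; P2→Q gives 4>0]
(A,Q): not NE [P1→D gives 8>5]
(B,P): not NE [P1→D gives 3>1; P2→Q gives 3>2]
(B,Q): NE
(C,P): NE
(C,Q): not NE [P1→D gives 8>5; P2→P gives 4>2]
(D,P): not NE [P2→Q gives 8>3]
(D,Q): NE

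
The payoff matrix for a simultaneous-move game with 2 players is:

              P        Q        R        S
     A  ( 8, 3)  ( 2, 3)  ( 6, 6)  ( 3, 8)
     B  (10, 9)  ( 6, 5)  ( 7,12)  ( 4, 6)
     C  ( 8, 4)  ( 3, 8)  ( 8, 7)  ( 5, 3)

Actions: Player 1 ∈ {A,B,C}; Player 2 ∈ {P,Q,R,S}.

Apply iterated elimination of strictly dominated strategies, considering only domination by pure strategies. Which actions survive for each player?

Remaining: P1:{B,C} P2:{Q,R}

P1 drop A (B beats it: P:10>8 Q:6>2 R:7>6 S:4>3)
P2 drop P (R beats it: B:12>9 C:7>4)
P2 drop S (R beats it: B:12>6 C:7>3)
P1→{B,C} P2→{Q,R}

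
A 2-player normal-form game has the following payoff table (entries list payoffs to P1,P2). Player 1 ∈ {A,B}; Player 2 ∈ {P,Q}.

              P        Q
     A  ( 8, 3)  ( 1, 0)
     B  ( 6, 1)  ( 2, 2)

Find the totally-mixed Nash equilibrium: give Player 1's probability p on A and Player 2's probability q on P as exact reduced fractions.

(p,q) = (1/4, 1/3)

P1 indiff ⇒ q·8+(1-q)·1 = q·6+(1-q)·2 ⇒ q(2) = (1-q)(1) ⇒ q = 1/3
P2 indiff ⇒ p·3+(1-p)·1 = p·0+(1-p)·2 ⇒ p(3) = (1-p)(1) ⇒ p = 1/4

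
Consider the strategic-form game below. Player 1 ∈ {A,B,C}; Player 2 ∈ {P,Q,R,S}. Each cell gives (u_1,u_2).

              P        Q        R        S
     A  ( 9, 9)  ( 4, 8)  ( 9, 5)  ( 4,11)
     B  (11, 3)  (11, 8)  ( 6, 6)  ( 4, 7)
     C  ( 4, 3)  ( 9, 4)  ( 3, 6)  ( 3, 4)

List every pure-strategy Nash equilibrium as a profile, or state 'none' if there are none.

(A,P): not NE [P1→B gives 11>9; P2→S gives 11>9]
(A,Q): not NE [P1→B gives 11>4; P2→S gives 11>8]
(A,R): not NE [P2→S gives 11>5]
(A,S): NE
(B,P): not NE [P2→Q gives 8>3]
(B,Q): NE
(B,R): not NE [P1→A gives 9>6; P2→Q gives 8>6]
(B,S): not NE [P2→Q gives 8>7]
(C,P): not NE [P1→B gives 11>4; P2→R gives 6>3]
(C,Q): not NE [P1→B gives 11>9; P2→R gives 6>4]
(C,R): not NE [P1→A gives 9>3]
(C,S): not NE [P1→B gives 4>3; P2→R gives 6>4]

PSNE = {(A,S), (B,Q)}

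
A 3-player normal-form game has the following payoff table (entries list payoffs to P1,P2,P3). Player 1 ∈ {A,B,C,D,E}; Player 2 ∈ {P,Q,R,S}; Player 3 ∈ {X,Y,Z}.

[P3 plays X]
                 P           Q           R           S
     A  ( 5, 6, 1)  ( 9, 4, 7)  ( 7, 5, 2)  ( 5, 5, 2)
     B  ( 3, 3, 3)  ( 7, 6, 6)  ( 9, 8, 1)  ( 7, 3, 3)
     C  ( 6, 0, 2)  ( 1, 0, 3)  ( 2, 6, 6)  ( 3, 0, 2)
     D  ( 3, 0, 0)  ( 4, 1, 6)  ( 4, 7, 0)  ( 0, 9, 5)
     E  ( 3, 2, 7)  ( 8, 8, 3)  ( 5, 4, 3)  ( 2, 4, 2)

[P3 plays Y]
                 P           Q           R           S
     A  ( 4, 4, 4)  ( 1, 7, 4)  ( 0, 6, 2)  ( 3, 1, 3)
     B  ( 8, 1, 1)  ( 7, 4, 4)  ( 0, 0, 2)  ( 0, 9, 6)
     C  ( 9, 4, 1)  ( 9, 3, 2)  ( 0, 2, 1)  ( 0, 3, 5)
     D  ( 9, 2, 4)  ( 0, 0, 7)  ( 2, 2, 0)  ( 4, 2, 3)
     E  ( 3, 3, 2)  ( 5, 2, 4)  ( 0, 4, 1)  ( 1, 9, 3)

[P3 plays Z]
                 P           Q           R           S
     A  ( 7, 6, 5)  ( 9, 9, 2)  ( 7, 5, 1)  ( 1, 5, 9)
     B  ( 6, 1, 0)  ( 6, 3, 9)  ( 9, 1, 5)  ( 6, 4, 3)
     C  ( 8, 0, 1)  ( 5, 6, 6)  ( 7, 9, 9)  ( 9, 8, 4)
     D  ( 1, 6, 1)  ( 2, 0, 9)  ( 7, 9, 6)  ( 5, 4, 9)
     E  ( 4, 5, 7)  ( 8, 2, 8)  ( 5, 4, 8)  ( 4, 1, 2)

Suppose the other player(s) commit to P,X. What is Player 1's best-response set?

u_1(A vs P,X) = 5
u_1(B vs P,X) = 3
u_1(C vs P,X) = 6
u_1(D vs P,X) = 3
u_1(E vs P,X) = 3
max payoff 6 at {C}

BR_1 = {C}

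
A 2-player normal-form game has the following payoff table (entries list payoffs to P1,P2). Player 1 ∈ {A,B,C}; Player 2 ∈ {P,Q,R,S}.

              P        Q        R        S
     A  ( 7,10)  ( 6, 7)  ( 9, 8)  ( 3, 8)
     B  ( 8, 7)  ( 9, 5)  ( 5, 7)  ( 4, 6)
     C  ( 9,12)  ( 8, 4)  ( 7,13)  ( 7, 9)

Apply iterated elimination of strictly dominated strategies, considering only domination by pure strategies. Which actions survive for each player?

IESDS → P1:{A,C} P2:{P,R}

P2 drop Q (P beats it: A:10>7 B:7>5 C:12>4)
P1 drop B (C beats it: P:9>8 R:7>5 S:7>4)
P2 drop S (P beats it: A:10>8 C:12>9)
P1→{A,C} P2→{P,R}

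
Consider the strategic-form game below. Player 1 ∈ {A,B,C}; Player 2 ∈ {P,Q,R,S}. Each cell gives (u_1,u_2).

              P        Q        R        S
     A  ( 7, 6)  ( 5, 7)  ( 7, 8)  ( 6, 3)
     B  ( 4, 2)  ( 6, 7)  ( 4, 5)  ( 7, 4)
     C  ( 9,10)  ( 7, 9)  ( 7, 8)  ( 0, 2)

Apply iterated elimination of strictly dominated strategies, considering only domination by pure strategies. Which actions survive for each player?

Survivors P1:{A,C} P2:{P,Q,R}

P2 drop S (Q beats it: A:7>3 B:7>4 C:9>2)
P1 drop B (C beats it: P:9>4 Q:7>6 R:7>4)
P1→{A,C} P2→{P,Q,R}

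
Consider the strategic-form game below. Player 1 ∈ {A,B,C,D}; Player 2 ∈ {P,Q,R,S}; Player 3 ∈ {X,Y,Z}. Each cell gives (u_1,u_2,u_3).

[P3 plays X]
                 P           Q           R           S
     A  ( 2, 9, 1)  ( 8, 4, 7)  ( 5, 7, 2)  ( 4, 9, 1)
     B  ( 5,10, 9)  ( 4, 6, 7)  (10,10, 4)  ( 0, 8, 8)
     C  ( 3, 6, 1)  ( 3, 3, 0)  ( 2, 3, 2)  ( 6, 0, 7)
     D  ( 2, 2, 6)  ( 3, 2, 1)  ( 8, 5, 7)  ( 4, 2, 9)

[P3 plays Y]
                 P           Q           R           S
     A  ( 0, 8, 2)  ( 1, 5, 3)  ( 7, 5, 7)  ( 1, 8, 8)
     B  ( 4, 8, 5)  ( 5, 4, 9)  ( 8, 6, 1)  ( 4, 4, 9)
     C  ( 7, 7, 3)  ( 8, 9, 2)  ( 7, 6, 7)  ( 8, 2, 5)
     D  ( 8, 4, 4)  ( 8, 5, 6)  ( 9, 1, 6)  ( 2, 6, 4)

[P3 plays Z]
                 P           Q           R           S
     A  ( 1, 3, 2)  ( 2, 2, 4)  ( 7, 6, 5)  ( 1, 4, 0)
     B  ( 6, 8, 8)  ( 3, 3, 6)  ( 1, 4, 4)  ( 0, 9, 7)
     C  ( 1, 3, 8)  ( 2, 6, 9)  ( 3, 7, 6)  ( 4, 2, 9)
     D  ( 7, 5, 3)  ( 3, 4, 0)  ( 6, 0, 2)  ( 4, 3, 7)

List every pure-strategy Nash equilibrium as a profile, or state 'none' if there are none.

Nash profiles: (B,P,X), (B,R,X)

(A,P,X): not NE [P1→B gives 5>2; P3→Z gives 2>1]
(A,P,Y): not NE [P1→D gives 8>0]
(A,P,Z): not NE [P1→D gives 7>1; P2→R gives 6>3]
(A,Q,X): not NE [P2→S gives 9>4]
(A,Q,Y): not NE [P1→D gives 8>1; P2→S gives 8>5; P3→X gives 7>3]
(A,Q,Z): not NE [P1→D gives 3>2; P2→R gives 6>2; P3→X gives 7>4]
(A,R,X): not NE [P1→B gives 10>5; P2→S gives 9>7; P3→Y gives 7>2]
(A,R,Y): not NE [P1→D gives 9>7; P2→S gives 8>5]
(A,R,Z): not NE [P3→Y gives 7>5]
(A,S,X): not NE [P1→C gives 6>4; P3→Y gives 8>1]
(A,S,Y): not NE [P1→C gives 8>1]
(A,S,Z): not NE [P1→D gives 4>1; P2→R gives 6>4; P3→Y gives 8>0]
(B,P,X): NE
(B,P,Y): not NE [P1→D gives 8>4; P3→X gives 9>5]
(B,P,Z): not NE [P1→D gives 7>6; P2→S gives 9>8; P3→X gives 9>8]
(B,Q,X): not NE [P1→A gives 8>4; P2→R gives 10>6; P3→Y gives 9>7]
(B,Q,Y): not NE [P1→D gives 8>5; P2→P gives 8>4]
(B,Q,Z): not NE [P2→S gives 9>3; P3→Y gives 9>6]
(B,R,X): NE
(B,R,Y): not NE [P1→D gives 9>8; P2→P gives 8>6; P3→Z gives 4>1]
(B,R,Z): not NE [P1→A gives 7>1; P2→S gives 9>4]
(B,S,X): not NE [P1→C gives 6>0; P2→R gives 10>8; P3→Y gives 9>8]
(B,S,Y): not NE [P1→C gives 8>4; P2→P gives 8>4]
(B,S,Z): not NE [P1→D gives 4>0; P3→Y gives 9>7]
(C,P,X): not NE [P1→B gives 5>3; P3→Z gives 8>1]
(C,P,Y): not NE [P1→D gives 8>7; P2→Q gives 9>7; P3→Z gives 8>3]
(C,P,Z): not NE [P1→D gives 7>1; P2→R gives 7>3]
(C,Q,X): not NE [P1→A gives 8>3; P2→P gives 6>3; P3→Z gives 9>0]
(C,Q,Y): not NE [P3→Z gives 9>2]
(C,Q,Z): not NE [P1→D gives 3>2; P2→R gives 7>6]
(C,R,X): not NE [P1→B gives 10>2; P2→P gives 6>3; P3→Y gives 7>2]
(C,R,Y): not NE [P1→D gives 9>7; P2→Q gives 9>6]
(C,R,Z): not NE [P1→A gives 7>3; P3→Y gives 7>6]
(C,S,X): not NE [P2→P gives 6>0; P3→Z gives 9>7]
(C,S,Y): not NE [P2→Q gives 9>2; P3→Z gives 9>5]
(C,S,Z): not NE [P2→R gives 7>2]
(D,P,X): not NE [P1→B gives 5>2; P2→R gives 5>2]
(D,P,Y): not NE [P2→S gives 6>4; P3→X gives 6>4]
(D,P,Z): not NE [P3→X gives 6>3]
(D,Q,X): not NE [P1→A gives 8>3; P2→R gives 5>2; P3→Y gives 6>1]
(D,Q,Y): not NE [P2→S gives 6>5]
(D,Q,Z): not NE [P2→P gives 5>4; P3→Y gives 6>0]
(D,R,X): not NE [P1→B gives 10>8]
(D,R,Y): not NE [P2→S gives 6>1; P3→X gives 7>6]
(D,R,Z): not NE [P1→A gives 7>6; P2→P gives 5>0; P3→X gives 7>2]
(D,S,X): not NE [P1→C gives 6>4; P2→R gives 5>2]
(D,S,Y): not NE [P1→C gives 8>2; P3→X gives 9>4]
(D,S,Z): not NE [P2→P gives 5>3; P3→X gives 9>7]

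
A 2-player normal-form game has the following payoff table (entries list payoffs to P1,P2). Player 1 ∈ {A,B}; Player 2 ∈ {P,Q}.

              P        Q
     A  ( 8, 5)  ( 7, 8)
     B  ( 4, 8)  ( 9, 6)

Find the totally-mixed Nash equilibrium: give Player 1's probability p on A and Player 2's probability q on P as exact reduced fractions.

P1 indiff ⇒ q·8+(1-q)·7 = q·4+(1-q)·9 ⇒ q(4) = (1-q)(2) ⇒ q = 1/3
P2 indiff ⇒ p·5+(1-p)·8 = p·8+(1-p)·6 ⇒ p(-3) = (1-p)(-2) ⇒ p = 2/5

P1 mixes 2/5 on A; P2 mixes 1/3 on P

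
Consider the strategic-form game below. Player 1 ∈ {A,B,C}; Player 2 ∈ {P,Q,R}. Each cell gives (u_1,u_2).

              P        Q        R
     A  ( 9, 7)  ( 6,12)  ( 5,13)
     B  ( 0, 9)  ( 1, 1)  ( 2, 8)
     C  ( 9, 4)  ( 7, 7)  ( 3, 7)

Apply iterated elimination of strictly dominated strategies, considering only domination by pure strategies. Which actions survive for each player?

P1 drop B (A beats it: P:9>0 Q:6>1 R:5>2)
P2 drop P (Q beats it: A:12>7 C:7>4)
P1→{A,C} P2→{Q,R}

Survivors P1:{A,C} P2:{Q,R}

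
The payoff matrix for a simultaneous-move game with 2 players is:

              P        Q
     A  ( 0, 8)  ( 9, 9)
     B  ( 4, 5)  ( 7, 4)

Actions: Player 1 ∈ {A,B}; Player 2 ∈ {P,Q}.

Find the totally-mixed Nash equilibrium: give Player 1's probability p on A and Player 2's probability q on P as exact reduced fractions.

P1 indiff ⇒ q·0+(1-q)·9 = q·4+(1-q)·7 ⇒ q(-4) = (1-q)(-2) ⇒ q = 1/3
P2 indiff ⇒ p·8+(1-p)·5 = p·9+(1-p)·4 ⇒ p(-1) = (1-p)(-1) ⇒ p = 1/2

P1 mixes 1/2 on A; P2 mixes 1/3 on P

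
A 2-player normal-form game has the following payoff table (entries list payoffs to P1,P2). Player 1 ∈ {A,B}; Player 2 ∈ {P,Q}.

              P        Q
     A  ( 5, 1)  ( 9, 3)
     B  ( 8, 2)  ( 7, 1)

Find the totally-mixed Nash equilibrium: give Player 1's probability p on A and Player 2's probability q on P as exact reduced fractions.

(p,q) = (1/3, 2/5)

P1 indiff ⇒ q·5+(1-q)·9 = q·8+(1-q)·7 ⇒ q(-3) = (1-q)(-2) ⇒ q = 2/5
P2 indiff ⇒ p·1+(1-p)·2 = p·3+(1-p)·1 ⇒ p(-2) = (1-p)(-1) ⇒ p = 1/3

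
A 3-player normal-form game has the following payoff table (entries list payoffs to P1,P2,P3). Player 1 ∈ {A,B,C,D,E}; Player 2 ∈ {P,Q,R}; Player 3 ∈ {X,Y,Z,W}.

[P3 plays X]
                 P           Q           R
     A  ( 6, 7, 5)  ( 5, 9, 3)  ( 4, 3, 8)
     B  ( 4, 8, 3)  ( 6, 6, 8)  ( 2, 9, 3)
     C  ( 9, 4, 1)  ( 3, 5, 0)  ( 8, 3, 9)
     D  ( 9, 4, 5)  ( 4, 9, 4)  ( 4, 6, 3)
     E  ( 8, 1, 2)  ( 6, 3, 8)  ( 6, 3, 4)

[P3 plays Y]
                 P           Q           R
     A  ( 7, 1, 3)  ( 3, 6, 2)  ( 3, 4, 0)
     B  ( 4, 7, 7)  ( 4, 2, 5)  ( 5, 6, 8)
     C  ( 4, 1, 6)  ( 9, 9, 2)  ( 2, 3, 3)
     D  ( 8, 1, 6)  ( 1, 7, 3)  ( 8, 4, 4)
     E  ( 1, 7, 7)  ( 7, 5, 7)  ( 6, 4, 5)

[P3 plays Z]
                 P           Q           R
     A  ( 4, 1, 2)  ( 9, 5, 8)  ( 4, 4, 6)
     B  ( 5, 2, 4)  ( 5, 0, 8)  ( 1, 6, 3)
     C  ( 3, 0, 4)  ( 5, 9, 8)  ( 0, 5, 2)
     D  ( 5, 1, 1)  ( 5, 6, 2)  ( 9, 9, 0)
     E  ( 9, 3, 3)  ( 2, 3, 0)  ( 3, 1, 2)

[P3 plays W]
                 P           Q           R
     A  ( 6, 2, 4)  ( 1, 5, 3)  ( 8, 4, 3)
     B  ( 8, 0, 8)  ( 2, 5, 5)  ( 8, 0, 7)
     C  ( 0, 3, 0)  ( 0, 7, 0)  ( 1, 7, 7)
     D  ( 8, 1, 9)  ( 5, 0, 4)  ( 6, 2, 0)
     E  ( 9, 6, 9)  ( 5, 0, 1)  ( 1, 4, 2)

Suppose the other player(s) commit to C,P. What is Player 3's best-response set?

u_3(X vs C,P) = 1
u_3(Y vs C,P) = 6
u_3(Z vs C,P) = 4
u_3(W vs C,P) = 0
max payoff 6 at {Y}

P3 best: {Y}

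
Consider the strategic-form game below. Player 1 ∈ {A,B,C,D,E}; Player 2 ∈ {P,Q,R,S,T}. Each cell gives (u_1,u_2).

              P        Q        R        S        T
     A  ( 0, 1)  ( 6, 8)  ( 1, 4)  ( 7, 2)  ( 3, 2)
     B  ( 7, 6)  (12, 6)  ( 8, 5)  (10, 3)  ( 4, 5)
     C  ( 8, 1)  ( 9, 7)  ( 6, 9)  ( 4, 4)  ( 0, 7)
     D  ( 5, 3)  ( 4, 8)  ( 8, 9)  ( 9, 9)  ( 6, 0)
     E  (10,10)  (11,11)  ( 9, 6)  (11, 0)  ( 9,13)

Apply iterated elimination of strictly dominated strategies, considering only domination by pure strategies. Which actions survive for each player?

Survivors P1:{B,E} P2:{P,Q,T}

P1 drop A (B beats it: P:7>0 Q:12>6 R:8>1 S:10>7 T:4>3)
P1 drop C (E beats it: P:10>8 Q:11>9 R:9>6 S:11>4 T:9>0)
P1 drop D (E beats it: P:10>5 Q:11>4 R:9>8 S:11>9 T:9>6)
P2 drop R (P beats it: B:6>5 E:10>6)
P2 drop S (P beats it: B:6>3 E:10>0)
P1→{B,E} P2→{P,Q,T}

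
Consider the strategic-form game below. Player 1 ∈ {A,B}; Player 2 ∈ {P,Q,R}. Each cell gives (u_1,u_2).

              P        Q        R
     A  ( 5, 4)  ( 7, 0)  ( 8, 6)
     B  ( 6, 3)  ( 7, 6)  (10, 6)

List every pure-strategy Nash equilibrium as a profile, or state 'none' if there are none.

PSNE = {(B,Q), (B,R)}

(A,P): not NE [P1→B gives 6>5; P2→R gives 6>4]
(A,Q): not NE [P2→R gives 6>0]
(A,R): not NE [P1→B gives 10>8]
(B,P): not NE [P2→R gives 6>3]
(B,Q): NE
(B,R): NE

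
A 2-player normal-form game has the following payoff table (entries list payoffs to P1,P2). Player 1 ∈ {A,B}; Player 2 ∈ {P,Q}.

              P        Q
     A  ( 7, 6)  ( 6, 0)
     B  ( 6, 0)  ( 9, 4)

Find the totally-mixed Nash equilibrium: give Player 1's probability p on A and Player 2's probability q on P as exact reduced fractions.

P1 indiff ⇒ q·7+(1-q)·6 = q·6+(1-q)·9 ⇒ q(1) = (1-q)(3) ⇒ q = 3/4
P2 indiff ⇒ p·6+(1-p)·0 = p·0+(1-p)·4 ⇒ p(6) = (1-p)(4) ⇒ p = 2/5

P1 mixes 2/5 on A; P2 mixes 3/4 on P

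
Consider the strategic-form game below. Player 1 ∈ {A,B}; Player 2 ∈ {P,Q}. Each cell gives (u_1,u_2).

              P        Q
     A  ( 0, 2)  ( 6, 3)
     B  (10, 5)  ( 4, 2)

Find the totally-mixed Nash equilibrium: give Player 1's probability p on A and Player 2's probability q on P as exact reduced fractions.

P1 indiff ⇒ q·0+(1-q)·6 = q·10+(1-q)·4 ⇒ q(-10) = (1-q)(-2) ⇒ q = 1/6
P2 indiff ⇒ p·2+(1-p)·5 = p·3+(1-p)·2 ⇒ p(-1) = (1-p)(-3) ⇒ p = 3/4

p=3/4, q=1/6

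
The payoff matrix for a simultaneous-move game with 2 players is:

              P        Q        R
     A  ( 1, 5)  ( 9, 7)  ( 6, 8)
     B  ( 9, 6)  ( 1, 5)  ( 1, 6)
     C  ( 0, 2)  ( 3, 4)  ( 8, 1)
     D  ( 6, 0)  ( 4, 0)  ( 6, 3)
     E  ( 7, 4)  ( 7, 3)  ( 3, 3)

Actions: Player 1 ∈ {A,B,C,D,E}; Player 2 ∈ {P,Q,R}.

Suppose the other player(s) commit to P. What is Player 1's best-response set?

argmax u_1 = {B}

u_1(A vs P) = 1
u_1(B vs P) = 9
u_1(C vs P) = 0
u_1(D vs P) = 6
u_1(E vs P) = 7
max payoff 9 at {B}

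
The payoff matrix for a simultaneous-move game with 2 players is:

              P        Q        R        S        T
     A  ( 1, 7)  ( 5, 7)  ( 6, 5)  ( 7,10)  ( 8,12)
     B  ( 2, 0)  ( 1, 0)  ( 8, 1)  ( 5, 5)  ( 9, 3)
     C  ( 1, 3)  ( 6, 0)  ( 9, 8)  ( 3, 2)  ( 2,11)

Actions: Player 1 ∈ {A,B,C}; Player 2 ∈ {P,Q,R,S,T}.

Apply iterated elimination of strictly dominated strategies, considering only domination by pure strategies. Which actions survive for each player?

P2 drop P (T beats it: A:12>7 B:3>0 C:11>3)
P2 drop Q (S beats it: A:10>7 B:5>0 C:2>0)
P2 drop R (T beats it: A:12>5 B:3>1 C:11>8)
P1 drop C (A beats it: S:7>3 T:8>2)
P1→{A,B} P2→{S,T}

Survivors P1:{A,B} P2:{S,T}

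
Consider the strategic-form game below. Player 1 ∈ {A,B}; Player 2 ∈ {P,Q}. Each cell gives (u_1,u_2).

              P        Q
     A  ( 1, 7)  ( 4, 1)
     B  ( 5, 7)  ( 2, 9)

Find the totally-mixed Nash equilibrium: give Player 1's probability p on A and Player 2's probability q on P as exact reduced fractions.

(p,q) = (1/4, 1/3)

P1 indiff ⇒ q·1+(1-q)·4 = q·5+(1-q)·2 ⇒ q(-4) = (1-q)(-2) ⇒ q = 1/3
P2 indiff ⇒ p·7+(1-p)·7 = p·1+(1-p)·9 ⇒ p(6) = (1-p)(2) ⇒ p = 1/4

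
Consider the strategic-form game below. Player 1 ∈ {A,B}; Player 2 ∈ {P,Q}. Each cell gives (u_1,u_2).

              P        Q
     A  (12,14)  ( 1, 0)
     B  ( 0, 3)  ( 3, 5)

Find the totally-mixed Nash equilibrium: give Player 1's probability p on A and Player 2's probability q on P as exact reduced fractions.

P1 indiff ⇒ q·12+(1-q)·1 = q·0+(1-q)·3 ⇒ q(12) = (1-q)(2) ⇒ q = 1/7
P2 indiff ⇒ p·14+(1-p)·3 = p·0+(1-p)·5 ⇒ p(14) = (1-p)(2) ⇒ p = 1/8

P1 mixes 1/8 on A; P2 mixes 1/7 on P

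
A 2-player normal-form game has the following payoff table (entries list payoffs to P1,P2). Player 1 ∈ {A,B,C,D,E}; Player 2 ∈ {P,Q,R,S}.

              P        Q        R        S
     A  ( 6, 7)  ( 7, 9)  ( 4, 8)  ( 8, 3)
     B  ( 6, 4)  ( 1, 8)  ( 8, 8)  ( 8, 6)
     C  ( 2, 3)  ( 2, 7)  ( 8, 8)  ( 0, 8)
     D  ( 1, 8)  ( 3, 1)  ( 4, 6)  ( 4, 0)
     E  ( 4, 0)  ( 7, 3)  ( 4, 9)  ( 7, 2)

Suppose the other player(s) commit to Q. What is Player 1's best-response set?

argmax u_1 = {A,E}

u_1(A vs Q) = 7
u_1(B vs Q) = 1
u_1(C vs Q) = 2
u_1(D vs Q) = 3
u_1(E vs Q) = 7
max payoff 7 at {A,E}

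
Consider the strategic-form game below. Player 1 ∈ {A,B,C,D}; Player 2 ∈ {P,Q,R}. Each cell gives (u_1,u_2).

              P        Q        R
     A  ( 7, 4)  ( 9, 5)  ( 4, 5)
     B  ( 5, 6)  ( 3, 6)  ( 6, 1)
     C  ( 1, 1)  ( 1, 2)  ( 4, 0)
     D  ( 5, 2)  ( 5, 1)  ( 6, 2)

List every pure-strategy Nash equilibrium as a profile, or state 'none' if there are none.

NE set: (A,Q), (D,R)

(A,P): not NE [P2→R gives 5>4]
(A,Q): NE
(A,R): not NE [P1→D gives 6>4]
(B,P): not NE [P1→A gives 7>5]
(B,Q): not NE [P1→A gives 9>3]
(B,R): not NE [P2→Q gives 6>1]
(C,P): not NE [P1→A gives 7>1; P2→Q gives 2>1]
(C,Q): not NE [P1→A gives 9>1]
(C,R): not NE [P1→D gives 6>4; P2→Q gives 2>0]
(D,P): not NE [P1→A gives 7>5]
(D,Q): not NE [P1→A gives 9>5; P2→R gives 2>1]
(D,R): NE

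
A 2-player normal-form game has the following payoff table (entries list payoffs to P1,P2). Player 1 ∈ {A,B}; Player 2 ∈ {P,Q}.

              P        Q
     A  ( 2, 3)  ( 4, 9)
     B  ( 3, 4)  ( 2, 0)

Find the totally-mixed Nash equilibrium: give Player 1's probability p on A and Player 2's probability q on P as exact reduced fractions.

p=2/5, q=2/3

P1 indiff ⇒ q·2+(1-q)·4 = q·3+(1-q)·2 ⇒ q(-1) = (1-q)(-2) ⇒ q = 2/3
P2 indiff ⇒ p·3+(1-p)·4 = p·9+(1-p)·0 ⇒ p(-6) = (1-p)(-4) ⇒ p = 2/5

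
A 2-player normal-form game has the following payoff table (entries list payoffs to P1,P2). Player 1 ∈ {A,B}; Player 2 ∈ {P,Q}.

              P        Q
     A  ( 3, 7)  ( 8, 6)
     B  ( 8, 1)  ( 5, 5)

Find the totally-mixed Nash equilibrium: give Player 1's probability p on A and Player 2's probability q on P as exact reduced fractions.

P1 indiff ⇒ q·3+(1-q)·8 = q·8+(1-q)·5 ⇒ q(-5) = (1-q)(-3) ⇒ q = 3/8
P2 indiff ⇒ p·7+(1-p)·1 = p·6+(1-p)·5 ⇒ p(1) = (1-p)(4) ⇒ p = 4/5

(p,q) = (4/5, 3/8)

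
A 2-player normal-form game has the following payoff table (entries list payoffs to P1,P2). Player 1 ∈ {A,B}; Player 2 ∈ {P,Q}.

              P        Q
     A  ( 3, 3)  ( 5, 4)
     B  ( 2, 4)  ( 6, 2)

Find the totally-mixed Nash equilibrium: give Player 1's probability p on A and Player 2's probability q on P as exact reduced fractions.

P1 mixes 2/3 on A; P2 mixes 1/2 on P

P1 indiff ⇒ q·3+(1-q)·5 = q·2+(1-q)·6 ⇒ q(1) = (1-q)(1) ⇒ q = 1/2
P2 indiff ⇒ p·3+(1-p)·4 = p·4+(1-p)·2 ⇒ p(-1) = (1-p)(-2) ⇒ p = 2/3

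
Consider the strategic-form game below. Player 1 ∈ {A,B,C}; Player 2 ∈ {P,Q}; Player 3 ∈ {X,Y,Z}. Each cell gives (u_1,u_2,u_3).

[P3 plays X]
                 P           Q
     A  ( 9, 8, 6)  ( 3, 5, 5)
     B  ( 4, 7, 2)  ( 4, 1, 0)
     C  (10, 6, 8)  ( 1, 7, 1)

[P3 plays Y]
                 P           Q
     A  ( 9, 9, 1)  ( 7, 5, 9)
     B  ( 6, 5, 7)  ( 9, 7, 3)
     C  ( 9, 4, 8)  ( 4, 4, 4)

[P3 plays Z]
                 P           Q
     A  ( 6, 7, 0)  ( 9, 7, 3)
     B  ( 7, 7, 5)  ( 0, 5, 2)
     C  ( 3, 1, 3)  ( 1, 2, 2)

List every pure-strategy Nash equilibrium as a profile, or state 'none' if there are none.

(A,P,X): not NE [P1→C gives 10>9]
(A,P,Y): not NE [P3→X gives 6>1]
(A,P,Z): not NE [P1→B gives 7>6; P3→X gives 6>0]
(A,Q,X): not NE [P1→B gives 4>3; P2→P gives 8>5; P3→Y gives 9>5]
(A,Q,Y): not NE [P1→B gives 9>7; P2→P gives 9>5]
(A,Q,Z): not NE [P3→Y gives 9>3]
(B,P,X): not NE [P1→C gives 10>4; P3→Y gives 7>2]
(B,P,Y): not NE [P1→C gives 9>6; P2→Q gives 7>5]
(B,P,Z): not NE [P3→Y gives 7>5]
(B,Q,X): not NE [P2→P gives 7>1; P3→Y gives 3>0]
(B,Q,Y): NE
(B,Q,Z): not NE [P1→A gives 9>0; P2→P gives 7>5; P3→Y gives 3>2]
(C,P,X): not NE [P2→Q gives 7>6]
(C,P,Y): NE
(C,P,Z): not NE [P1→B gives 7>3; P2→Q gives 2>1; P3→Y gives 8>3]
(C,Q,X): not NE [P1→B gives 4>1; P3→Y gives 4>1]
(C,Q,Y): not NE [P1→B gives 9>4]
(C,Q,Z): not NE [P1→A gives 9>1; P3→Y gives 4>2]

PSNE = {(B,Q,Y), (C,P,Y)}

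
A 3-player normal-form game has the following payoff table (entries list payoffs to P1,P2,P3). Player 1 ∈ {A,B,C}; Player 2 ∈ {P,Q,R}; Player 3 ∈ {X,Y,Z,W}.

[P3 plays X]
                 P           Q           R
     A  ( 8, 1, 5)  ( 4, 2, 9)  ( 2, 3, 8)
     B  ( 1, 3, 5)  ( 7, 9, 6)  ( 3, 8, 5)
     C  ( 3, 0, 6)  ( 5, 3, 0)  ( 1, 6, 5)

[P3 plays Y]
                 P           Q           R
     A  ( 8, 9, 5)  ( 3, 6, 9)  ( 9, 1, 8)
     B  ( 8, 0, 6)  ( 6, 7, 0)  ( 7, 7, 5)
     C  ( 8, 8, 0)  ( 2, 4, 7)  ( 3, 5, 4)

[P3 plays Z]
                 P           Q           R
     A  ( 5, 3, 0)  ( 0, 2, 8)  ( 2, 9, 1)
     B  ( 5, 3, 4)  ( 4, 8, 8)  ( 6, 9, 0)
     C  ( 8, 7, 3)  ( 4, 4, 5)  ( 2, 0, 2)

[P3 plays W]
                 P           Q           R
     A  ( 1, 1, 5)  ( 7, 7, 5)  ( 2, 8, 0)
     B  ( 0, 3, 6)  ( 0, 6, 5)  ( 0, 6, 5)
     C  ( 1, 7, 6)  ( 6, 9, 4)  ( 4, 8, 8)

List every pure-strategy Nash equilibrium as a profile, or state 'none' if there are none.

PSNE = {(A,P,Y)}

(A,P,X): not NE [P2→R gives 3>1]
(A,P,Y): NE
(A,P,Z): not NE [P1→C gives 8>5; P2→R gives 9>3; P3→W gives 5>0]
(A,P,W): not NE [P2→R gives 8>1]
(A,Q,X): not NE [P1→B gives 7>4; P2→R gives 3>2]
(A,Q,Y): not NE [P1→B gives 6>3; P2→P gives 9>6]
(A,Q,Z): not NE [P1→C gives 4>0; P2→R gives 9>2; P3→Y gives 9>8]
(A,Q,W): not NE [P2→R gives 8>7; P3→Y gives 9>5]
(A,R,X): not NE [P1→B gives 3>2]
(A,R,Y): not NE [P2→P gives 9>1]
(A,R,Z): not NE [P1→B gives 6>2; P3→Y gives 8>1]
(A,R,W): not NE [P1→C gives 4>2; P3→Y gives 8>0]
(B,P,X): not NE [P1→A gives 8>1; P2→Q gives 9>3; P3→W gives 6>5]
(B,P,Y): not NE [P2→R gives 7>0]
(B,P,Z): not NE [P1→C gives 8>5; P2→R gives 9>3; P3→W gives 6>4]
(B,P,W): not NE [P1→C gives 1>0; P2→R gives 6>3]
(B,Q,X): not NE [P3→Z gives 8>6]
(B,Q,Y): not NE [P3→Z gives 8>0]
(B,Q,Z): not NE [P2→R gives 9>8]
(B,Q,W): not NE [P1→A gives 7>0; P3→Z gives 8>5]
(B,R,X): not NE [P2→Q gives 9>8]
(B,R,Y): not NE [P1→A gives 9>7]
(B,R,Z): not NE [P3→W gives 5>0]
(B,R,W): not NE [P1→C gives 4>0]
(C,P,X): not NE [P1→A gives 8>3; P2→R gives 6>0]
(C,P,Y): not NE [P3→W gives 6>0]
(C,P,Z): not NE [P3→W gives 6>3]
(C,P,W): not NE [P2→Q gives 9>7]
(C,Q,X): not NE [P1→B gives 7>5; P2→R gives 6>3; P3→Y gives 7>0]
(C,Q,Y): not NE [P1→B gives 6>2; P2→P gives 8>4]
(C,Q,Z): not NE [P2→P gives 7>4; P3→Y gives 7>5]
(C,Q,W): not NE [P1→A gives 7>6; P3→Y gives 7>4]
(C,R,X): not NE [P1→B gives 3>1; P3→W gives 8>5]
(C,R,Y): not NE [P1→A gives 9>3; P2→P gives 8>5; P3→W gives 8>4]
(C,R,Z): not NE [P1→B gives 6>2; P2→P gives 7>0; P3→W gives 8>2]
(C,R,W): not NE [P2→Q gives 9>8]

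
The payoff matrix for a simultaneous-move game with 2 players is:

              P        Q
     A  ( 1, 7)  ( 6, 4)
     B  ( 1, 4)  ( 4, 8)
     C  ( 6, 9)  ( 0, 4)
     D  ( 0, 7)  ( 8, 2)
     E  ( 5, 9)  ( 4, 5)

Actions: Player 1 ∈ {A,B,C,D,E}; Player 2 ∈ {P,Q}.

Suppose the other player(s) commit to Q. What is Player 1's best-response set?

argmax u_1 = {D}

u_1(A vs Q) = 6
u_1(B vs Q) = 4
u_1(C vs Q) = 0
u_1(D vs Q) = 8
u_1(E vs Q) = 4
max payoff 8 at {D}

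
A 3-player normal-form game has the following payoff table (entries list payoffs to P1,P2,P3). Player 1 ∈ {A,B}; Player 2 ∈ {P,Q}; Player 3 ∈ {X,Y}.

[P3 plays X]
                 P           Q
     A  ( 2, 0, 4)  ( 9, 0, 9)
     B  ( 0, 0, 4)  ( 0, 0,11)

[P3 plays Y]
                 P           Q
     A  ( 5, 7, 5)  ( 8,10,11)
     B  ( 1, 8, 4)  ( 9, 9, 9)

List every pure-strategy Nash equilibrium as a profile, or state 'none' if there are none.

Equilibria: none

(A,P,X): not NE [P3→Y gives 5>4]
(A,P,Y): not NE [P2→Q gives 10>7]
(A,Q,X): not NE [P3→Y gives 11>9]
(A,Q,Y): not NE [P1→B gives 9>8]
(B,P,X): not NE [P1→A gives 2>0]
(B,P,Y): not NE [P1→A gives 5>1; P2→Q gives 9>8]
(B,Q,X): not NE [P1→A gives 9>0]
(B,Q,Y): not NE [P3→X gives 11>9]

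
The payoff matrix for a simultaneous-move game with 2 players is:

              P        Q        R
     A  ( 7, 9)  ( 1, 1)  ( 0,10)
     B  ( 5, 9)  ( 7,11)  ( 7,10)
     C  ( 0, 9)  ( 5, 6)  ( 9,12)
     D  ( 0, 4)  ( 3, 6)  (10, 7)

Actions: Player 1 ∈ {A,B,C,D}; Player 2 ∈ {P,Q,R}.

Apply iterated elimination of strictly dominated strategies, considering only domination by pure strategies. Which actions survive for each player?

P2 drop P (R beats it: A:10>9 B:10>9 C:12>9 D:7>4)
P1 drop A (B beats it: Q:7>1 R:7>0)
P1→{B,C,D} P2→{Q,R}

Survivors P1:{B,C,D} P2:{Q,R}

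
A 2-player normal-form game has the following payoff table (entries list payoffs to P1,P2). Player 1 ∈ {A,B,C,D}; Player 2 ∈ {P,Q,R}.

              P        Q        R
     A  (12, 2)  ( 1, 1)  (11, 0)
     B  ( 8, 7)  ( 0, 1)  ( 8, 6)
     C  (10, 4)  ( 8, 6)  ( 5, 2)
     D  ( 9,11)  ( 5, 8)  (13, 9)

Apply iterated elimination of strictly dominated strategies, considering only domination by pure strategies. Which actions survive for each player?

Remaining: P1:{A,C} P2:{P,Q}

P1 drop B (A beats it: P:12>8 Q:1>0 R:11>8)
P2 drop R (P beats it: A:2>0 C:4>2 D:11>9)
P1 drop D (C beats it: P:10>9 Q:8>5)
P1→{A,C} P2→{P,Q}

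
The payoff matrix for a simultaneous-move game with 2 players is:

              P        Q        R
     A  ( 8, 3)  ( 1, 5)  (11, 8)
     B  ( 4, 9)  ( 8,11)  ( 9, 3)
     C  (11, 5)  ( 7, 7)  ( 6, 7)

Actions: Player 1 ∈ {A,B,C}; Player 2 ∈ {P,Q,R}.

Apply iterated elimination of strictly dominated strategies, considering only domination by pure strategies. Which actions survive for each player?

Survivors P1:{A,B} P2:{Q,R}

P2 drop P (Q beats it: A:5>3 B:11>9 C:7>5)
P1 drop C (B beats it: Q:8>7 R:9>6)
P1→{A,B} P2→{Q,R}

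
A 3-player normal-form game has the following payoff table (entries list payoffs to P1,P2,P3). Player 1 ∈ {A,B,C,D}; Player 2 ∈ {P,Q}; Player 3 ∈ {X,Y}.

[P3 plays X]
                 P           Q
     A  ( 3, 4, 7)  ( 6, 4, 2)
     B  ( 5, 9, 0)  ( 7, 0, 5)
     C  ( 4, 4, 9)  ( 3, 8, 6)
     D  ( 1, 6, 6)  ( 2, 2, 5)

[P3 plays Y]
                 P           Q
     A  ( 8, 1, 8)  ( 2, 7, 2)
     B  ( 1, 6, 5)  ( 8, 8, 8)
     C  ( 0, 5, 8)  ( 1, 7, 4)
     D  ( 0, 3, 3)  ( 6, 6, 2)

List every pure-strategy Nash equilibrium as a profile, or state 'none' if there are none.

PSNE = {(B,Q,Y)}

(A,P,X): not NE [P1→B gives 5>3; P3→Y gives 8>7]
(A,P,Y): not NE [P2→Q gives 7>1]
(A,Q,X): not NE [P1→B gives 7>6]
(A,Q,Y): not NE [P1→B gives 8>2]
(B,P,X): not NE [P3→Y gives 5>0]
(B,P,Y): not NE [P1→A gives 8>1; P2→Q gives 8>6]
(B,Q,X): not NE [P2→P gives 9>0; P3→Y gives 8>5]
(B,Q,Y): NE
(C,P,X): not NE [P1→B gives 5>4; P2→Q gives 8>4]
(C,P,Y): not NE [P1→A gives 8>0; P2→Q gives 7>5; P3→X gives 9>8]
(C,Q,X): not NE [P1→B gives 7>3]
(C,Q,Y): not NE [P1→B gives 8>1; P3→X gives 6>4]
(D,P,X): not NE [P1→B gives 5>1]
(D,P,Y): not NE [P1→A gives 8>0; P2→Q gives 6>3; P3→X gives 6>3]
(D,Q,X): not NE [P1→B gives 7>2; P2→P gives 6>2]
(D,Q,Y): not NE [P1→B gives 8>6; P3→X gives 5>2]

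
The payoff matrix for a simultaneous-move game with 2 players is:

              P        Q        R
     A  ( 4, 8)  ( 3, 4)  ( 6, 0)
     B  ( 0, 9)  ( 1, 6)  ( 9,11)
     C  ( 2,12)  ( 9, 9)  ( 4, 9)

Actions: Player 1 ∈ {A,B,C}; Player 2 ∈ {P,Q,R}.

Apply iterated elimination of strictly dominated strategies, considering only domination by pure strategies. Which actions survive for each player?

P2 drop Q (P beats it: A:8>4 B:9>6 C:12>9)
P1 drop C (A beats it: P:4>2 R:6>4)
P1→{A,B} P2→{P,R}

IESDS → P1:{A,B} P2:{P,R}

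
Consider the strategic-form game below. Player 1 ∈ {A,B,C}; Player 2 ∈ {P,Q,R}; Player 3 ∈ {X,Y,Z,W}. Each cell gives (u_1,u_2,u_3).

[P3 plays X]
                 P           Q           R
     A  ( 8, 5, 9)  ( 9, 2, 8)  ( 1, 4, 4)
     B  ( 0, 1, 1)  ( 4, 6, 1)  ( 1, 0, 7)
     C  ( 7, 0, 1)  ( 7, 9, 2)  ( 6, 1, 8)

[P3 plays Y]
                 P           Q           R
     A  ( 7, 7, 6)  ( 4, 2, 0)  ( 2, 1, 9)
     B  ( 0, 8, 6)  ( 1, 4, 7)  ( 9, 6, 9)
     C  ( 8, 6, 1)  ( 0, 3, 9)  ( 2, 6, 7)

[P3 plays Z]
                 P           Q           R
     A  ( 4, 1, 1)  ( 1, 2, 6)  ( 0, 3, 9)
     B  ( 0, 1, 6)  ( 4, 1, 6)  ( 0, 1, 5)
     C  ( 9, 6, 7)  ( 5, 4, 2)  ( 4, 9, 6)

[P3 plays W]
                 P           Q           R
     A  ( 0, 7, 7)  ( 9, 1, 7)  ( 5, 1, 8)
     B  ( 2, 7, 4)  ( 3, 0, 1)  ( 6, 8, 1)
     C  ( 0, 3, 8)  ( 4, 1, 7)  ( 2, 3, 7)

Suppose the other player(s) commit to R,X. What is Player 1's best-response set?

u_1(A vs R,X) = 1
u_1(B vs R,X) = 1
u_1(C vs R,X) = 6
max payoff 6 at {C}

argmax u_1 = {C}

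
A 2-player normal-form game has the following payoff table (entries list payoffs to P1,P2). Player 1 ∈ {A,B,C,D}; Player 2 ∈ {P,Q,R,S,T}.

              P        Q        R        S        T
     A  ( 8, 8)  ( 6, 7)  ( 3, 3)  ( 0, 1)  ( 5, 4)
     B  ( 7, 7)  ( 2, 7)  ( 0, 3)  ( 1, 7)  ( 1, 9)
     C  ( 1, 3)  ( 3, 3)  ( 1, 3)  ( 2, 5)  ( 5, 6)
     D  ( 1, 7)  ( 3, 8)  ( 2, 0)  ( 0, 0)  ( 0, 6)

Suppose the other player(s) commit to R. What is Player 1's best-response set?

u_1(A vs R) = 3
u_1(B vs R) = 0
u_1(C vs R) = 1
u_1(D vs R) = 2
max payoff 3 at {A}

argmax u_1 = {A}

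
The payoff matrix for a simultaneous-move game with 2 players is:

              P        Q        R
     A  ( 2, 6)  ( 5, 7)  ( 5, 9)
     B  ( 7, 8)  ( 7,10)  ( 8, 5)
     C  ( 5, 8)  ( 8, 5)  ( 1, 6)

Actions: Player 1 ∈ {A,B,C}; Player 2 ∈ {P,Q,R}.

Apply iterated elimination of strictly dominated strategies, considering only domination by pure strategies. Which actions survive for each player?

P1 drop A (B beats it: P:7>2 Q:7>5 R:8>5)
P2 drop R (P beats it: B:8>5 C:8>6)
P1→{B,C} P2→{P,Q}

Remaining: P1:{B,C} P2:{P,Q}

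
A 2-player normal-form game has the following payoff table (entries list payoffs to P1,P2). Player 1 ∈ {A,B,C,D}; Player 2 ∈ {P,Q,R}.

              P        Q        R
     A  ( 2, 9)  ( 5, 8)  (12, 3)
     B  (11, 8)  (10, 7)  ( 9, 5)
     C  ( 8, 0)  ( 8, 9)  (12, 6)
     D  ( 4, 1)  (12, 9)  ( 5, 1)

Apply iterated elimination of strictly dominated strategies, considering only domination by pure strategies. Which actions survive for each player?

Remaining: P1:{B,D} P2:{P,Q}

P2 drop R (Q beats it: A:8>3 B:7>5 C:9>6 D:9>1)
P1 drop A (B beats it: P:11>2 Q:10>5)
P1 drop C (B beats it: P:11>8 Q:10>8)
P1→{B,D} P2→{P,Q}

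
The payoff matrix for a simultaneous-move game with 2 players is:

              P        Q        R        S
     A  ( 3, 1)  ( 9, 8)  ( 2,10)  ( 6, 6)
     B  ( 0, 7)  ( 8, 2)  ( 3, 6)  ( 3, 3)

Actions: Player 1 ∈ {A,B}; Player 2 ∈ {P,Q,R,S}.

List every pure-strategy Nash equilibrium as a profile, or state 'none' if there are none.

(A,P): not NE [P2→R gives 10>1]
(A,Q): not NE [P2→R gives 10>8]
(A,R): not NE [P1→B gives 3>2]
(A,S): not NE [P2→R gives 10>6]
(B,P): not NE [P1→A gives 3>0]
(B,Q): not NE [P1→A gives 9>8; P2→P gives 7>2]
(B,R): not NE [P2→P gives 7>6]
(B,S): not NE [P1→A gives 6>3; P2→P gives 7>3]

Equilibria: none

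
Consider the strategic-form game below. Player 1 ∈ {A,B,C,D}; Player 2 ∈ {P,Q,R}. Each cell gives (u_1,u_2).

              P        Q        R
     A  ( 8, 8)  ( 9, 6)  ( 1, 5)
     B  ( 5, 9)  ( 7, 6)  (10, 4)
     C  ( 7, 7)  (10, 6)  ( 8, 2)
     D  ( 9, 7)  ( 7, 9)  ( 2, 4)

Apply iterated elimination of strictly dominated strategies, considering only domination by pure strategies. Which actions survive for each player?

IESDS → P1:{A,C,D} P2:{P,Q}

P2 drop R (P beats it: A:8>5 B:9>4 C:7>2 D:7>4)
P1 drop B (A beats it: P:8>5 Q:9>7)
P1→{A,C,D} P2→{P,Q}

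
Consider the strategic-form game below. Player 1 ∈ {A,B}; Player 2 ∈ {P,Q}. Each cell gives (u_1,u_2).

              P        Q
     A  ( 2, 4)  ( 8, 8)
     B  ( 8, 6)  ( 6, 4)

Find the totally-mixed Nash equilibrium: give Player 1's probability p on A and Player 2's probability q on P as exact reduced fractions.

P1 mixes 1/3 on A; P2 mixes 1/4 on P

P1 indiff ⇒ q·2+(1-q)·8 = q·8+(1-q)·6 ⇒ q(-6) = (1-q)(-2) ⇒ q = 1/4
P2 indiff ⇒ p·4+(1-p)·6 = p·8+(1-p)·4 ⇒ p(-4) = (1-p)(-2) ⇒ p = 1/3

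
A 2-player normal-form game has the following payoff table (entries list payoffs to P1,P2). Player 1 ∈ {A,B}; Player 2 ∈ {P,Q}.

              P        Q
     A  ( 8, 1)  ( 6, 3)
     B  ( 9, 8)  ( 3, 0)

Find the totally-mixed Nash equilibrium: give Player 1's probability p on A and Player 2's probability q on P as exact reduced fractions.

P1 mixes 4/5 on A; P2 mixes 3/4 on P

P1 indiff ⇒ q·8+(1-q)·6 = q·9+(1-q)·3 ⇒ q(-1) = (1-q)(-3) ⇒ q = 3/4
P2 indiff ⇒ p·1+(1-p)·8 = p·3+(1-p)·0 ⇒ p(-2) = (1-p)(-8) ⇒ p = 4/5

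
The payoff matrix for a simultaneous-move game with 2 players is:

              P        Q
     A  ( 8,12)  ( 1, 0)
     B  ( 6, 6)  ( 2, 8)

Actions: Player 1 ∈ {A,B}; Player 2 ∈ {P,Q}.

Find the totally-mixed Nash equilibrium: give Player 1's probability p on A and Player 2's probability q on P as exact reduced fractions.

P1 indiff ⇒ q·8+(1-q)·1 = q·6+(1-q)·2 ⇒ q(2) = (1-q)(1) ⇒ q = 1/3
P2 indiff ⇒ p·12+(1-p)·6 = p·0+(1-p)·8 ⇒ p(12) = (1-p)(2) ⇒ p = 1/7

P1 mixes 1/7 on A; P2 mixes 1/3 on P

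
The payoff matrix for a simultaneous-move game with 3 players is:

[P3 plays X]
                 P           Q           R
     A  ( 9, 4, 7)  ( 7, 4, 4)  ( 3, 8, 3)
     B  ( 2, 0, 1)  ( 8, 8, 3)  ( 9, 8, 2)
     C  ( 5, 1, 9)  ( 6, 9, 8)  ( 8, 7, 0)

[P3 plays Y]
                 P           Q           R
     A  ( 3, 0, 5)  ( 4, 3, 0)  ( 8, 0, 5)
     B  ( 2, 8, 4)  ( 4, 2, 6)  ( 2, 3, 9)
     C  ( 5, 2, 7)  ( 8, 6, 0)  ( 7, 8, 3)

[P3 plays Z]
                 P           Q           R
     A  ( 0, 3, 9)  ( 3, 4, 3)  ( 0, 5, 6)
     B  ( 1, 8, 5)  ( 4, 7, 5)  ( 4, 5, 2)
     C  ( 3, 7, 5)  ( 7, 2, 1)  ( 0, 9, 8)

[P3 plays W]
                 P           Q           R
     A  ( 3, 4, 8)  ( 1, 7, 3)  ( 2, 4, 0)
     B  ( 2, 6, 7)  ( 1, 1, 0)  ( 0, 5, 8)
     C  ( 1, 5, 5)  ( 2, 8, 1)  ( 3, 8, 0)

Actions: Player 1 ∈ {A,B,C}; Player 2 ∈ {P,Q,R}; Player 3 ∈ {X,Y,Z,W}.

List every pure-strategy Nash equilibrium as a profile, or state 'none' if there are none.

(A,P,X): not NE [P2→R gives 8>4; P3→Z gives 9>7]
(A,P,Y): not NE [P1→C gives 5>3; P2→Q gives 3>0; P3→Z gives 9>5]
(A,P,Z): not NE [P1→C gives 3>0; P2→R gives 5>3]
(A,P,W): not NE [P2→Q gives 7>4; P3→Z gives 9>8]
(A,Q,X): not NE [P1→B gives 8>7; P2→R gives 8>4]
(A,Q,Y): not NE [P1→C gives 8>4; P3→X gives 4>0]
(A,Q,Z): not NE [P1→C gives 7>3; P2→R gives 5>4; P3→X gives 4>3]
(A,Q,W): not NE [P1→C gives 2>1; P3→X gives 4>3]
(A,R,X): not NE [P1→B gives 9>3; P3→Z gives 6>3]
(A,R,Y): not NE [P2→Q gives 3>0; P3→Z gives 6>5]
(A,R,Z): not NE [P1→B gives 4>0]
(A,R,W): not NE [P1→C gives 3>2; P2→Q gives 7>4; P3→Z gives 6>0]
(B,P,X): not NE [P1→A gives 9>2; P2→R gives 8>0; P3→W gives 7>1]
(B,P,Y): not NE [P1→C gives 5>2; P3→W gives 7>4]
(B,P,Z): not NE [P1→C gives 3>1; P3→W gives 7>5]
(B,P,W): not NE [P1→A gives 3>2]
(B,Q,X): not NE [P3→Y gives 6>3]
(B,Q,Y): not NE [P1→C gives 8>4; P2→P gives 8>2]
(B,Q,Z): not NE [P1→C gives 7>4; P2→P gives 8>7; P3→Y gives 6>5]
(B,Q,W): not NE [P1→C gives 2>1; P2→P gives 6>1; P3→Y gives 6>0]
(B,R,X): not NE [P3→Y gives 9>2]
(B,R,Y): not NE [P1→A gives 8>2; P2→P gives 8>3]
(B,R,Z): not NE [P2→P gives 8>5; P3→Y gives 9>2]
(B,R,W): not NE [P1→C gives 3>0; P2→P gives 6>5; P3→Y gives 9>8]
(C,P,X): not NE [P1→A gives 9>5; P2→Q gives 9>1]
(C,P,Y): not NE [P2→R gives 8>2; P3→X gives 9>7]
(C,P,Z): not NE [P2→R gives 9>7; P3→X gives 9>5]
(C,P,W): not NE [P1→A gives 3>1; P2→R gives 8>5; P3→X gives 9>5]
(C,Q,X): not NE [P1→B gives 8>6]
(C,Q,Y): not NE [P2→R gives 8>6; P3→X gives 8>0]
(C,Q,Z): not NE [P2→R gives 9>2; P3→X gives 8>1]
(C,Q,W): not NE [P3→X gives 8>1]
(C,R,X): not NE [P1→B gives 9>8; P2→Q gives 9>7; P3→Z gives 8>0]
(C,R,Y): not NE [P1→A gives 8>7; P3→Z gives 8>3]
(C,R,Z): not NE [P1→B gives 4>0]
(C,R,W): not NE [P3→Z gives 8>0]

PSNE: ∅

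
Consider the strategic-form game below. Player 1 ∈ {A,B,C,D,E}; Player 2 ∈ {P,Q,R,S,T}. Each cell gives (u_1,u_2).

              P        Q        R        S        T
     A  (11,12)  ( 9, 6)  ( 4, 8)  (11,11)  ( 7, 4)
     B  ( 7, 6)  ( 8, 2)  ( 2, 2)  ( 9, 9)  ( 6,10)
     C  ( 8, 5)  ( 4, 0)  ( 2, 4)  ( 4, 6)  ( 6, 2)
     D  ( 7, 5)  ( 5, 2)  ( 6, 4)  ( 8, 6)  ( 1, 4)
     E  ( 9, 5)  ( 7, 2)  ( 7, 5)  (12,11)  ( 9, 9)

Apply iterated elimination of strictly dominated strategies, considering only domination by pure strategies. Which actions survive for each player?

P1 drop B (A beats it: P:11>7 Q:9>8 R:4>2 S:11>9 T:7>6)
P1 drop C (A beats it: P:11>8 Q:9>4 R:4>2 S:11>4 T:7>6)
P1 drop D (E beats it: P:9>7 Q:7>5 R:7>6 S:12>8 T:9>1)
P2 drop Q (P beats it: A:12>6 E:5>2)
P2 drop R (S beats it: A:11>8 E:11>5)
P2 drop T (S beats it: A:11>4 E:11>9)
P1→{A,E} P2→{P,S}

IESDS → P1:{A,E} P2:{P,S}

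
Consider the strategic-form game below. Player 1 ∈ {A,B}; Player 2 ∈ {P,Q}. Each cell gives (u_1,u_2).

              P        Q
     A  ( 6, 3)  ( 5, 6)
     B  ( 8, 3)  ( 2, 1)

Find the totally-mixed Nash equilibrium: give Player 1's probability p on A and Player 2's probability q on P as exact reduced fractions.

P1 indiff ⇒ q·6+(1-q)·5 = q·8+(1-q)·2 ⇒ q(-2) = (1-q)(-3) ⇒ q = 3/5
P2 indiff ⇒ p·3+(1-p)·3 = p·6+(1-p)·1 ⇒ p(-3) = (1-p)(-2) ⇒ p = 2/5

P1 mixes 2/5 on A; P2 mixes 3/5 on P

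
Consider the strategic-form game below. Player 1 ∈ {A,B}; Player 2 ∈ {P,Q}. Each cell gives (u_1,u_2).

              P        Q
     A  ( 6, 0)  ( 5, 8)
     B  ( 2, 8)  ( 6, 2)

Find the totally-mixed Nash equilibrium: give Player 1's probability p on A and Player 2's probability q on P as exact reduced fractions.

P1 indiff ⇒ q·6+(1-q)·5 = q·2+(1-q)·6 ⇒ q(4) = (1-q)(1) ⇒ q = 1/5
P2 indiff ⇒ p·0+(1-p)·8 = p·8+(1-p)·2 ⇒ p(-8) = (1-p)(-6) ⇒ p = 3/7

P1 mixes 3/7 on A; P2 mixes 1/5 on P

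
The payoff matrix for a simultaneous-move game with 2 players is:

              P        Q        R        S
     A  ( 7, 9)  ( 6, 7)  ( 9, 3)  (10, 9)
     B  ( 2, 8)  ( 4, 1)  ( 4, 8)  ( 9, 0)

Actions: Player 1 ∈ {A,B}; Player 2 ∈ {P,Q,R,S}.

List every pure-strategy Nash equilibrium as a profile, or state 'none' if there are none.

Nash profiles: (A,P), (A,S)

(A,P): NE
(A,Q): not NE [P2→S gives 9>7]
(A,R): not NE [P2→S gives 9>3]
(A,S): NE
(B,P): not NE [P1→A gives 7>2]
(B,Q): not NE [P1→A gives 6>4; P2→R gives 8>1]
(B,R): not NE [P1→A gives 9>4]
(B,S): not NE [P1→A gives 10>9; P2→R gives 8>0]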